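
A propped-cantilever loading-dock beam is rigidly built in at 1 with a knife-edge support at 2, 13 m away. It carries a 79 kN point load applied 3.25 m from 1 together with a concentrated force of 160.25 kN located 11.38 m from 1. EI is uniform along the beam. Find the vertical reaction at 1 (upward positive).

Remove the prop at 2; the released (primary) structure is a cantilever built in at 1.
Primary-structure tip deflection at 2 by superposition:
  point load 79 at a = 3.25: Pa²(3L − a)/(6EI) = 4972/EI
  point load 160.25 at a = 11.38: Pa²(3L − a)/(6EI) = 95533/EI
  δ_0 = 100505/EI
Tip deflection under a unit load at 2: L³/(3EI) = 732.3/EI.
The prop prevents deflection at 2: R_2 = δ_0/δ_{22} = 100505/732.3 = 137.2 kN.
Vertical equilibrium: R_1 = ΣP − R_2 = 239.2 − 137.2 = 102 kN.

R_1 = 102 kN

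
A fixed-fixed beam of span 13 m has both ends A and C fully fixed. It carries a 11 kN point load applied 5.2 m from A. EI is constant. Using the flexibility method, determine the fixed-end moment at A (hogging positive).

Release both end moments; the primary structure is a simply-supported span AC with redundants M_A and M_C.
Simple-span end rotations at A and C under the given loads:
  at A: point load 11 at a = 5.2: Pab(L + b)/(6LEI) = 119/EI
  at C: point load 11 at a = 5.2: Pab(L + a)/(6LEI) = 104.1/EI
  θ_A0 = 119/EI,  θ_C0 = 104.1/EI
Flexibility coefficients: a unit moment at one end gives L/(3EI) there and L/(6EI) at the far end, so f₁₁ = f₂₂ = 4.333/EI and f₁₂ = f₂₁ = 2.167/EI.
Compatibility — zero rotation at each built-in end:
  4.333 M_A + 2.167 M_C = 119
  2.167 M_A + 4.333 M_C = 104.1
Solving the pair gives M_A = 20.59 kN·m and M_C = 13.73 kN·m (hogging).

M_A = 20.59 kN·m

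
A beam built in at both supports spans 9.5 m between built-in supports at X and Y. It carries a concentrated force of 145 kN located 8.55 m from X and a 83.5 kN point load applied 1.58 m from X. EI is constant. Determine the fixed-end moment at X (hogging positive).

Take the two fixed-end moments M_X, M_Y as redundants; the released structure is the simple span XY.
End rotations of the released simple span under the applied load (×1/EI):
  at X: point load 145 at a = 8.55: Pab(L + b)/(6LEI) = 215.9/EI
  at Y: point load 145 at a = 8.55: Pab(L + a)/(6LEI) = 373/EI
  at X: point load 83.5 at a = 1.58: Pab(L + b)/(6LEI) = 319.3/EI
  at Y: point load 83.5 at a = 1.58: Pab(L + a)/(6LEI) = 203.1/EI
  θ_X0 = 535.3/EI,  θ_Y0 = 576.1/EI
Flexibility coefficients: a unit moment at one end gives L/(3EI) there and L/(6EI) at the far end, so f₁₁ = f₂₂ = 3.167/EI and f₁₂ = f₂₁ = 1.583/EI.
Compatibility — zero rotation at each built-in end:
  3.167 M_X + 1.583 M_Y = 535.3
  1.583 M_X + 3.167 M_Y = 576.1
Solving the pair gives M_X = 104.1 kN·m and M_Y = 129.9 kN·m (hogging).

M_X = 104.1 kN·m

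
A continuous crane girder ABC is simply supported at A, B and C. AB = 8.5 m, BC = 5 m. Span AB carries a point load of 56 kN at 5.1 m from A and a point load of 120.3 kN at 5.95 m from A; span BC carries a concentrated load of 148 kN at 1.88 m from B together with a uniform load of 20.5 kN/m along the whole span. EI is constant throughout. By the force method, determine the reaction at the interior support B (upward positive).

R_B = 340.3 kN

Take M_B as the redundant. Released structure: two simple spans AB and BC with a hinge at B.
Rotations at B on the released spans (each span's end-slope, ×1/EI):
  span AB: point load 56 at a = 5.1: Pab(L + a)/(6LEI) = 258.9/EI
  span AB: point load 120.3 at a = 5.95: Pab(L + a)/(6LEI) = 517.2/EI
  span BC: point load 148 at a = 1.88: Pab(L + b)/(6LEI) = 235/EI
  span BC: UDL 20.5: wL³/(24EI) = 106.8/EI
  relative rotation θ_0 = (776.1 + 341.7)/EI = 1118/EI
A unit hogging moment at B produces rotation L₁/(3EI) + L₂/(3EI) = 4.5/EI.
Compatibility: M_B·(L₁+L₂)/(3EI) = θ_0, giving M_B = 248.4 kN·m (hogging).
Span AB, ΣM about A with M_B applied at B: R_B^{AB}·8.5 = 1001 + 248.4, so R_B^{AB} = 147 kN and R_A = 176.3 − 147 = 29.27 kN.
Span BC, ΣM about C: R_B^{BC}·5 = 718 + 248.4, so R_B^{BC} = 193.3 kN and R_C = 250.5 − 193.3 = 57.22 kN.
R_B = 147 + 193.3 = 340.3 kN.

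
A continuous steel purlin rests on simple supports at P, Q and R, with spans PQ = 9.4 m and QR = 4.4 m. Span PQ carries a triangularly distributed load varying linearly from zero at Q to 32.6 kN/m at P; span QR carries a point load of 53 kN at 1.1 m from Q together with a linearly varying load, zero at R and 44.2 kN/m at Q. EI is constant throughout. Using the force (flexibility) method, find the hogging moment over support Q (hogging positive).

Take M_Q as the redundant. Released structure: two simple spans PQ and QR with a hinge at Q.
Discontinuity in slope at Q on the released structure — sum the simple-span end rotations:
  span PQ: triangular load, peak 32.6: 7w₀L³/(360EI) = 526.5/EI
  span QR: point load 53 at a = 1.1: Pab(L + b)/(6LEI) = 56.11/EI
  span QR: triangular load, peak 44.2: w₀L³/(45EI) = 83.67/EI
  relative rotation θ_0 = (526.5 + 139.8)/EI = 666.3/EI
A unit hogging moment at Q produces rotation L₁/(3EI) + L₂/(3EI) = 4.6/EI.
Slope continuity at Q: θ_0 = M_Q·4.6/EI, so M_Q = 666.3/4.6 = 144.8 kN·m (hogging).

M_Q = 144.8 kN·m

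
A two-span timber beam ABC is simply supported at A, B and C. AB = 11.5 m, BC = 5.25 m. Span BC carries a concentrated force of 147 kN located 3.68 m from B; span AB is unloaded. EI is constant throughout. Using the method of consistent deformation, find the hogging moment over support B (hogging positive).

Release continuity at B by inserting a hinge; the redundant is the internal moment M_B. The primary structure is two simply-supported spans AB and BC.
Discontinuity in slope at B on the released structure — sum the simple-span end rotations:
  span BC: point load 147 at a = 3.68: Pab(L + b)/(6LEI) = 183.9/EI
  relative rotation θ_0 = (0 + 183.9)/EI = 183.9/EI
A unit hogging moment at B produces rotation L₁/(3EI) + L₂/(3EI) = 5.583/EI.
Slope continuity at B: θ_0 = M_B·5.583/EI, so M_B = 183.9/5.583 = 32.93 kN·m (hogging).

M_B = 32.93 kN·m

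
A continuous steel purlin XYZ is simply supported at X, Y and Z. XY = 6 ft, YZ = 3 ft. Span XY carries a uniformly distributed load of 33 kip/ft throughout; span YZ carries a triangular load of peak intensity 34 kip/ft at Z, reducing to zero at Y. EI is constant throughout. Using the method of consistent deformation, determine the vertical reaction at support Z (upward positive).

Insert a hinge at Y; M_Y is the redundant, and each span becomes simply supported.
End slopes at the hinge Y, treating each span as simply supported:
  span XY: UDL 33: wL³/(24EI) = 297/EI
  span YZ: triangular load, peak 34: 7w₀L³/(360EI) = 17.85/EI
  relative rotation θ_0 = (297 + 17.85)/EI = 314.9/EI
A unit hogging moment at Y produces rotation L₁/(3EI) + L₂/(3EI) = 3/EI.
Compatibility: M_Y·(L₁+L₂)/(3EI) = θ_0, giving M_Y = 105 kip·ft (hogging).
Span YZ, ΣM about Z: R_Y^{YZ}·3 = 51 + 105, so R_Y^{YZ} = 51.98 kip and R_Z = 51 − 51.98 = -0.9833 kip.

R_Z = -0.9833 kip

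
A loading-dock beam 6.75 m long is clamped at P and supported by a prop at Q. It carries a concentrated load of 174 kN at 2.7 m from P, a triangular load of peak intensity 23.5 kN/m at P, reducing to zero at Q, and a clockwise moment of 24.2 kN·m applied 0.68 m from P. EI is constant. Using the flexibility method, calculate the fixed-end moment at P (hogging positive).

M_P = 314.1 kN·m

Release the roller at Q. Primary structure: cantilever fixed at P.
Deflection at Q on the released cantilever, summing each load's contribution:
  point load 174 at a = 2.7: Pa²(3L − a)/(6EI) = 3710/EI
  triangular load, peak 23.5 at the fixed end: w₀L⁴/(30EI) = 1626/EI
  clockwise couple 24.2 at a = 0.68: M₀a(2L − a)/(2EI) = 105.5/EI
  δ_0 = 5442/EI
Flexibility coefficient — unit upward force at Q: δ_{QQ} = L³/(3EI) = 102.5/EI.
Compatibility at Q: δ_0 − R_Q·δ_{QQ} = 0, so R_Q = 5442/102.5 = 53.08 kN.
Moment equilibrium about P: M_P = Σ(load moments about P) − R_Q·L = 672.5 − 53.08×6.75 = 314.1 kN·m.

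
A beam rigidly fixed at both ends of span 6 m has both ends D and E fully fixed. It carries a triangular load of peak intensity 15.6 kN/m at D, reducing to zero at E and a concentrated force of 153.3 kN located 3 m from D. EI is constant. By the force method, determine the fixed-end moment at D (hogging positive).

M_D = 143.1 kN·m

Release both end moments; the primary structure is a simply-supported span DE with redundants M_D and M_E.
Simple-span end rotations at D and E under the given loads:
  at D: triangular load, peak 15.6: w₀L³/(45EI) = 74.88/EI
  at E: triangular load, peak 15.6: 7w₀L³/(360EI) = 65.52/EI
  at D: point load 153.3 at a = 3: Pab(L + b)/(6LEI) = 344.9/EI
  at E: point load 153.3 at a = 3: Pab(L + a)/(6LEI) = 344.9/EI
  θ_D0 = 419.8/EI,  θ_E0 = 410.4/EI
Flexibility coefficients: a unit moment at one end gives L/(3EI) there and L/(6EI) at the far end, so f₁₁ = f₂₂ = 2/EI and f₁₂ = f₂₁ = 1/EI.
Compatibility — zero rotation at each built-in end:
  2 M_D + 1 M_E = 419.8
  1 M_D + 2 M_E = 410.4
Solving the pair gives M_D = 143.1 kN·m and M_E = 133.7 kN·m (hogging).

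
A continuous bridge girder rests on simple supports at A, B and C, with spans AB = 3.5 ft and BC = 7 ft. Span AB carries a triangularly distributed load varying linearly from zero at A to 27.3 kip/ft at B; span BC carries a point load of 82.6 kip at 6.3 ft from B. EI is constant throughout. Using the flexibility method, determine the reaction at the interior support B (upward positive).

R_B = 51.47 kip

Insert a hinge at B; M_B is the redundant, and each span becomes simply supported.
Discontinuity in slope at B on the released structure — sum the simple-span end rotations:
  span AB: triangular load, peak 27.3: w₀L³/(45EI) = 26.01/EI
  span BC: point load 82.6 at a = 6.3: Pab(L + b)/(6LEI) = 66.78/EI
  relative rotation θ_0 = (26.01 + 66.78)/EI = 92.79/EI
A unit hogging moment at B produces rotation L₁/(3EI) + L₂/(3EI) = 3.5/EI.
Compatibility: M_B·(L₁+L₂)/(3EI) = θ_0, giving M_B = 26.51 kip·ft (hogging).
Span AB, ΣM about A with M_B applied at B: R_B^{AB}·3.5 = 111.5 + 26.51, so R_B^{AB} = 39.42 kip and R_A = 47.77 − 39.42 = 8.35 kip.
Span BC, ΣM about C: R_B^{BC}·7 = 57.82 + 26.51, so R_B^{BC} = 12.05 kip and R_C = 82.6 − 12.05 = 70.55 kip.
R_B = 39.42 + 12.05 = 51.47 kip.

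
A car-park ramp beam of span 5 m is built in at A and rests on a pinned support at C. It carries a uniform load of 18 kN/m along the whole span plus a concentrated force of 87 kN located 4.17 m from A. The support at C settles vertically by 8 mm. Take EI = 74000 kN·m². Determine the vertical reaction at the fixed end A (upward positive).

R_A = 91.92 kN

Release the roller at C. Primary structure: cantilever fixed at A.
Downward deflection at the released point C due to the loads:
  UDL 18: wL⁴/(8EI) = 1406/EI
  point load 87 at a = 4.17: Pa²(3L − a)/(6EI) = 2731/EI
  δ_0 = 4137/EI
Tip deflection under a unit load at C: L³/(3EI) = 41.67/EI.
With EI = 74000 kN·m²: δ_0 = 0.055904 m and δ_{CC} = 0.000563 m/kN.
Compatibility — the beam at C must follow the support down by 0.008 m: δ_0 − R_C·δ_{CC} = 0.008, so R_C = (0.055904 − 0.008)/0.000563 = 85.08 kN.
Vertical equilibrium: R_A = ΣP − R_C = 177 − 85.08 = 91.92 kN.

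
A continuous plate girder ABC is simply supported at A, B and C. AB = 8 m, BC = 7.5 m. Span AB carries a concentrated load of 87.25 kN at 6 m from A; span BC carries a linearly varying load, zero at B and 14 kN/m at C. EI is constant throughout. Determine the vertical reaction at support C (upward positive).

Take M_B as the redundant. Released structure: two simple spans AB and BC with a hinge at B.
Rotations at B on the released spans (each span's end-slope, ×1/EI):
  span AB: point load 87.25 at a = 6: Pab(L + a)/(6LEI) = 305.4/EI
  span BC: triangular load, peak 14: 7w₀L³/(360EI) = 114.8/EI
  relative rotation θ_0 = (305.4 + 114.8)/EI = 420.2/EI
A unit hogging moment at B produces rotation L₁/(3EI) + L₂/(3EI) = 5.167/EI.
Slope continuity at B: θ_0 = M_B·5.167/EI, so M_B = 420.2/5.167 = 81.33 kN·m (hogging).
Span BC, ΣM about C: R_B^{BC}·7.5 = 131.2 + 81.33, so R_B^{BC} = 28.34 kN and R_C = 52.5 − 28.34 = 24.16 kN.

R_C = 24.16 kN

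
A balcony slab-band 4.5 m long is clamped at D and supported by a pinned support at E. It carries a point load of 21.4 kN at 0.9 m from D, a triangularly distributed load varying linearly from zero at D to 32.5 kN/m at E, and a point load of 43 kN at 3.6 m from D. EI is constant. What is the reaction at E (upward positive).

Choose R_E as the redundant. The primary structure is the cantilever fixed at D.
Downward deflection at the released point E due to the loads:
  point load 21.4 at a = 0.9: Pa²(3L − a)/(6EI) = 36.4/EI
  triangular load, peak 32.5 at the free end: 11w₀L⁴/(120EI) = 1222/EI
  point load 43 at a = 3.6: Pa²(3L − a)/(6EI) = 919.5/EI
  δ_0 = 2178/EI
Flexibility coefficient — unit upward force at E: δ_{EE} = L³/(3EI) = 30.38/EI.
Compatibility at E: δ_0 − R_E·δ_{EE} = 0, so R_E = 2178/30.38 = 71.69 kN.

R_E = 71.69 kN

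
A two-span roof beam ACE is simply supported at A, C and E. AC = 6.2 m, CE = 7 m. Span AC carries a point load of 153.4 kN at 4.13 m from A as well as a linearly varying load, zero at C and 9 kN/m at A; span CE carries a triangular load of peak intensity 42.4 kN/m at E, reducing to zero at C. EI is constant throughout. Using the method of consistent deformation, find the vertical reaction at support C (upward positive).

R_C = 208.6 kN

Release continuity at C by inserting a hinge; the redundant is the internal moment M_C. The primary structure is two simply-supported spans AC and CE.
Rotations at C on the released spans (each span's end-slope, ×1/EI):
  span AC: point load 153.4 at a = 4.13: Pab(L + a)/(6LEI) = 364.2/EI
  span AC: triangular load, peak 9: 7w₀L³/(360EI) = 41.71/EI
  span CE: triangular load, peak 42.4: 7w₀L³/(360EI) = 282.8/EI
  relative rotation θ_0 = (405.9 + 282.8)/EI = 688.7/EI
A unit hogging moment at C produces rotation L₁/(3EI) + L₂/(3EI) = 4.4/EI.
Slope continuity at C: θ_0 = M_C·4.4/EI, so M_C = 688.7/4.4 = 156.5 kN·m (hogging).
Span AC, ΣM about A with M_C applied at C: R_C^{AC}·6.2 = 691.2 + 156.5, so R_C^{AC} = 136.7 kN and R_A = 181.3 − 136.7 = 44.57 kN.
Span CE, ΣM about E: R_C^{CE}·7 = 346.3 + 156.5, so R_C^{CE} = 71.83 kN and R_E = 148.4 − 71.83 = 76.57 kN.
R_C = 136.7 + 71.83 = 208.6 kN.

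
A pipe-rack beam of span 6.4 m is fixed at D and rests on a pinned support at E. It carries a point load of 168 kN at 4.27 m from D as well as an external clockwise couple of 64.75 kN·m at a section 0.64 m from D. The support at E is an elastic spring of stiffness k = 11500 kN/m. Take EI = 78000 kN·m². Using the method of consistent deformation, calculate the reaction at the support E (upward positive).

R_E = 83.62 kN

Take the reaction at E as the redundant and release it; the primary structure is a cantilever fixed at D.
Primary-structure tip deflection at E by superposition:
  point load 168 at a = 4.27: Pa²(3L − a)/(6EI) = 7622/EI
  clockwise couple 64.75 at a = 0.64: M₀a(2L − a)/(2EI) = 252/EI
  δ_0 = 7874/EI
Flexibility coefficient — unit upward force at E: δ_{EE} = L³/(3EI) = 87.38/EI.
With EI = 78000 kN·m²: δ_0 = 0.10095 m and δ_{EE} = 0.00112 m/kN.
Compatibility — the spring shortens by R_E/k under the reaction it provides: δ_0 − R_E·δ_{EE} = R_E/k. With 1/k = 0.000087 m/kN, R_E = δ_0 / (δ_{EE} + 1/k) = 0.10095 / (0.00112 + 0.000087) = 83.62 kN.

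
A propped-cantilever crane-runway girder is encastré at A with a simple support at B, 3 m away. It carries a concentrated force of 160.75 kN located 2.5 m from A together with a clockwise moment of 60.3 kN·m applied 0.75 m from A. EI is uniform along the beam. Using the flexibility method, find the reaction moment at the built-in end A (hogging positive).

Take the reaction at B as the redundant and release it; the primary structure is a cantilever fixed at A.
Free-end deflection of the primary structure under the applied loading (downward +):
  point load 160.75 at a = 2.5: Pa²(3L − a)/(6EI) = 1088/EI
  clockwise couple 60.3 at a = 0.75: M₀a(2L − a)/(2EI) = 118.7/EI
  δ_0 = 1207/EI
Flexibility coefficient — unit upward force at B: δ_{BB} = L³/(3EI) = 9/EI.
Compatibility at B: δ_0 − R_B·δ_{BB} = 0, so R_B = 1207/9 = 134.1 kN.
Moment equilibrium about A: M_A = Σ(load moments about A) − R_B·L = 462.2 − 134.1×3 = 59.8 kN·m.

M_A = 59.8 kN·m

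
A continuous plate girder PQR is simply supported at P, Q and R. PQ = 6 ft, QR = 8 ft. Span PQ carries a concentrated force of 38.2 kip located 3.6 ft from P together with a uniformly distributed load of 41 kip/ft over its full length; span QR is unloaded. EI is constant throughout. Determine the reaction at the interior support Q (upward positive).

R_Q = 174.5 kip

Take M_Q as the redundant. Released structure: two simple spans PQ and QR with a hinge at Q.
Rotations at Q on the released spans (each span's end-slope, ×1/EI):
  span PQ: point load 38.2 at a = 3.6: Pab(L + a)/(6LEI) = 88.01/EI
  span PQ: UDL 41: wL³/(24EI) = 369/EI
  relative rotation θ_0 = (457 + 0)/EI = 457/EI
A unit hogging moment at Q produces rotation L₁/(3EI) + L₂/(3EI) = 4.667/EI.
Slope continuity at Q: θ_0 = M_Q·4.667/EI, so M_Q = 457/4.667 = 97.93 kip·ft (hogging).
Span PQ, ΣM about P with M_Q applied at Q: R_Q^{PQ}·6 = 875.5 + 97.93, so R_Q^{PQ} = 162.2 kip and R_P = 284.2 − 162.2 = 122 kip.
Span QR, ΣM about R: R_Q^{QR}·8 = 0 + 97.93, so R_Q^{QR} = 12.24 kip and R_R = 0 − 12.24 = -12.24 kip.
R_Q = 162.2 + 12.24 = 174.5 kip.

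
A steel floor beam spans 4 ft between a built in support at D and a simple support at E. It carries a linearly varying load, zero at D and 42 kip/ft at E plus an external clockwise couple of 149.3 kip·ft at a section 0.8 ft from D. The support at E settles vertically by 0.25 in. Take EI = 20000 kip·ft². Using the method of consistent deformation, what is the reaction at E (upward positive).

Release the roller at E. Primary structure: cantilever fixed at D.
Free-end deflection of the primary structure under the applied loading (downward +):
  triangular load, peak 42 at the free end: 11w₀L⁴/(120EI) = 985.6/EI
  clockwise couple 149.3 at a = 0.8: M₀a(2L − a)/(2EI) = 430/EI
  δ_0 = 1416/EI
Tip deflection under a unit load at E: L³/(3EI) = 21.33/EI.
With EI = 20000 kip·ft²: δ_0 = 0.070779 ft and δ_{EE} = 0.001067 ft/kip.
Compatibility — the beam at E must follow the support down by 0.02083 ft: δ_0 − R_E·δ_{EE} = 0.02083, so R_E = (0.070779 − 0.02083)/0.001067 = 46.82 kip.

R_E = 46.82 kip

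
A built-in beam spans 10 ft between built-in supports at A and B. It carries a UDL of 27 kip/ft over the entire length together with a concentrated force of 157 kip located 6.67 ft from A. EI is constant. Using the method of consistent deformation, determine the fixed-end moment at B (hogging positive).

M_B = 457.6 kip·ft

Take the two fixed-end moments M_A, M_B as redundants; the released structure is the simple span AB.
On the primary (simply-supported) span, the end slopes from the loading are:
  at A: UDL 27: wL³/(24EI) = 1125/EI
  at B: UDL 27: wL³/(24EI) = 1125/EI
  at A: point load 157 at a = 6.67: Pab(L + b)/(6LEI) = 774.7/EI
  at B: point load 157 at a = 6.67: Pab(L + a)/(6LEI) = 968.8/EI
  θ_A0 = 1900/EI,  θ_B0 = 2094/EI
Flexibility coefficients: a unit moment at one end gives L/(3EI) there and L/(6EI) at the far end, so f₁₁ = f₂₂ = 3.333/EI and f₁₂ = f₂₁ = 1.667/EI.
Compatibility — zero rotation at each built-in end:
  3.333 M_A + 1.667 M_B = 1900
  1.667 M_A + 3.333 M_B = 2094
Solving the pair gives M_A = 341.1 kip·ft and M_B = 457.6 kip·ft (hogging).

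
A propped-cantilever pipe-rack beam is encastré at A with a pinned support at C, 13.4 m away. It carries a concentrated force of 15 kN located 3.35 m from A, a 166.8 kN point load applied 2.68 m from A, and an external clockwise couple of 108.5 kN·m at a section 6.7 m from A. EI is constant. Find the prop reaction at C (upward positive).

R_C = 19.74 kN

Choose R_C as the redundant. The primary structure is the cantilever fixed at A.
Free-end deflection of the primary structure under the applied loading (downward +):
  point load 15 at a = 3.35: Pa²(3L − a)/(6EI) = 1034/EI
  point load 166.8 at a = 2.68: Pa²(3L − a)/(6EI) = 7492/EI
  clockwise couple 108.5 at a = 6.7: M₀a(2L − a)/(2EI) = 7306/EI
  δ_0 = 15831/EI
Flexibility coefficient — unit upward force at C: δ_{CC} = L³/(3EI) = 802/EI.
Compatibility at C: δ_0 − R_C·δ_{CC} = 0, so R_C = 15831/802 = 19.74 kN.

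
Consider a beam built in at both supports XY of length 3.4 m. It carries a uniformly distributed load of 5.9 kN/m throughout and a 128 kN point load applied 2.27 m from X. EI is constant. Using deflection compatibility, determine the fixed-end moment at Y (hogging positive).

Take the two fixed-end moments M_X, M_Y as redundants; the released structure is the simple span XY.
On the primary (simply-supported) span, the end slopes from the loading are:
  at X: UDL 5.9: wL³/(24EI) = 9.662/EI
  at Y: UDL 5.9: wL³/(24EI) = 9.662/EI
  at X: point load 128 at a = 2.27: Pab(L + b)/(6LEI) = 72.91/EI
  at Y: point load 128 at a = 2.27: Pab(L + a)/(6LEI) = 91.26/EI
  θ_X0 = 82.57/EI,  θ_Y0 = 100.9/EI
Flexibility coefficients: a unit moment at one end gives L/(3EI) there and L/(6EI) at the far end, so f₁₁ = f₂₂ = 1.133/EI and f₁₂ = f₂₁ = 0.5667/EI.
Compatibility — zero rotation at each built-in end:
  1.133 M_X + 0.5667 M_Y = 82.57
  0.5667 M_X + 1.133 M_Y = 100.9
Solving the pair gives M_X = 37.78 kN·m and M_Y = 70.16 kN·m (hogging).

M_Y = 70.16 kN·m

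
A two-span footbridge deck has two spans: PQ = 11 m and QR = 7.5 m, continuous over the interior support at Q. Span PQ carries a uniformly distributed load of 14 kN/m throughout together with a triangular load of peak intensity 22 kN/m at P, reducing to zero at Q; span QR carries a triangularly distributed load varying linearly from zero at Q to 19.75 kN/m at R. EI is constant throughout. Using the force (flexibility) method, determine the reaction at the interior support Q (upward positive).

Take M_Q as the redundant. Released structure: two simple spans PQ and QR with a hinge at Q.
Discontinuity in slope at Q on the released structure — sum the simple-span end rotations:
  span PQ: UDL 14: wL³/(24EI) = 776.4/EI
  span PQ: triangular load, peak 22: 7w₀L³/(360EI) = 569.4/EI
  span QR: triangular load, peak 19.75: 7w₀L³/(360EI) = 162/EI
  relative rotation θ_0 = (1346 + 162)/EI = 1508/EI
A unit hogging moment at Q produces rotation L₁/(3EI) + L₂/(3EI) = 6.167/EI.
Compatibility: M_Q·(L₁+L₂)/(3EI) = θ_0, giving M_Q = 244.5 kN·m (hogging).
Span PQ, ΣM about P with M_Q applied at Q: R_Q^{PQ}·11 = 1291 + 244.5, so R_Q^{PQ} = 139.6 kN and R_P = 275 − 139.6 = 135.4 kN.
Span QR, ΣM about R: R_Q^{QR}·7.5 = 185.2 + 244.5, so R_Q^{QR} = 57.29 kN and R_R = 74.06 − 57.29 = 16.77 kN.
R_Q = 139.6 + 57.29 = 196.8 kN.

R_Q = 196.8 kN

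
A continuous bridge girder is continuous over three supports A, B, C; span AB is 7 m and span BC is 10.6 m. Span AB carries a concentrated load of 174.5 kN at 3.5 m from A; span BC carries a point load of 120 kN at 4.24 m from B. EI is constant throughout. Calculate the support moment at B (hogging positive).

M_B = 238.2 kN·m

Release continuity at B by inserting a hinge; the redundant is the internal moment M_B. The primary structure is two simply-supported spans AB and BC.
Discontinuity in slope at B on the released structure — sum the simple-span end rotations:
  span AB: point load 174.5 at a = 3.5: Pab(L + a)/(6LEI) = 534.4/EI
  span BC: point load 120 at a = 4.24: Pab(L + b)/(6LEI) = 862.9/EI
  relative rotation θ_0 = (534.4 + 862.9)/EI = 1397/EI
A unit hogging moment at B produces rotation L₁/(3EI) + L₂/(3EI) = 5.867/EI.
Slope continuity at B: θ_0 = M_B·5.867/EI, so M_B = 1397/5.867 = 238.2 kN·m (hogging).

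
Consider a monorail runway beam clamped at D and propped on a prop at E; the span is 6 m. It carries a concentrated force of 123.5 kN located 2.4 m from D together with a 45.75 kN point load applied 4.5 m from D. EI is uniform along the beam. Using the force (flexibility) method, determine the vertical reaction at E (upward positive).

R_E = 54.64 kN

Release the roller at E. Primary structure: cantilever fixed at D.
Primary-structure tip deflection at E by superposition:
  point load 123.5 at a = 2.4: Pa²(3L − a)/(6EI) = 1850/EI
  point load 45.75 at a = 4.5: Pa²(3L − a)/(6EI) = 2084/EI
  δ_0 = 3934/EI
Tip deflection under a unit load at E: L³/(3EI) = 72/EI.
The prop prevents deflection at E: R_E = δ_0/δ_{EE} = 3934/72 = 54.64 kN.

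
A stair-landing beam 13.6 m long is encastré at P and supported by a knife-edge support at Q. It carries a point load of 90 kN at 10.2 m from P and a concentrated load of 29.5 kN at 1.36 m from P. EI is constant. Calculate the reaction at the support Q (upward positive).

R_Q = 57.38 kN

Choose R_Q as the redundant. The primary structure is the cantilever fixed at P.
Primary-structure tip deflection at Q by superposition:
  point load 90 at a = 10.2: Pa²(3L − a)/(6EI) = 47754/EI
  point load 29.5 at a = 1.36: Pa²(3L − a)/(6EI) = 358.7/EI
  δ_0 = 48113/EI
Flexibility coefficient — unit upward force at Q: δ_{QQ} = L³/(3EI) = 838.5/EI.
The prop prevents deflection at Q: R_Q = δ_0/δ_{QQ} = 48113/838.5 = 57.38 kN.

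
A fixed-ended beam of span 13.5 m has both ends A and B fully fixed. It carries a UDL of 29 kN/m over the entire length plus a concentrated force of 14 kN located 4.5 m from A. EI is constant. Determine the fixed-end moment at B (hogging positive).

M_B = 454.4 kN·m

Release both end moments; the primary structure is a simply-supported span AB with redundants M_A and M_B.
On the primary (simply-supported) span, the end slopes from the loading are:
  at A: UDL 29: wL³/(24EI) = 2973/EI
  at B: UDL 29: wL³/(24EI) = 2973/EI
  at A: point load 14 at a = 4.5: Pab(L + b)/(6LEI) = 157.5/EI
  at B: point load 14 at a = 4.5: Pab(L + a)/(6LEI) = 126/EI
  θ_A0 = 3130/EI,  θ_B0 = 3099/EI
Flexibility coefficients: a unit moment at one end gives L/(3EI) there and L/(6EI) at the far end, so f₁₁ = f₂₂ = 4.5/EI and f₁₂ = f₂₁ = 2.25/EI.
Compatibility — zero rotation at each built-in end:
  4.5 M_A + 2.25 M_B = 3130
  2.25 M_A + 4.5 M_B = 3099
Solving the pair gives M_A = 468.4 kN·m and M_B = 454.4 kN·m (hogging).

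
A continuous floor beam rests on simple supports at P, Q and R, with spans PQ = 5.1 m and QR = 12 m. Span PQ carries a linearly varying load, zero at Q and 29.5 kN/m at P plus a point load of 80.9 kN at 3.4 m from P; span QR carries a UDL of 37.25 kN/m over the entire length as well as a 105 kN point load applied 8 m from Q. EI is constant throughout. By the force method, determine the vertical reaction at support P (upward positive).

Release continuity at Q by inserting a hinge; the redundant is the internal moment M_Q. The primary structure is two simply-supported spans PQ and QR.
Discontinuity in slope at Q on the released structure — sum the simple-span end rotations:
  span PQ: triangular load, peak 29.5: 7w₀L³/(360EI) = 76.09/EI
  span PQ: point load 80.9 at a = 3.4: Pab(L + a)/(6LEI) = 129.9/EI
  span QR: UDL 37.25: wL³/(24EI) = 2682/EI
  span QR: point load 105 at a = 8: Pab(L + b)/(6LEI) = 746.7/EI
  relative rotation θ_0 = (206 + 3429)/EI = 3635/EI
A unit hogging moment at Q produces rotation L₁/(3EI) + L₂/(3EI) = 5.7/EI.
Compatibility: M_Q·(L₁+L₂)/(3EI) = θ_0, giving M_Q = 637.7 kN·m (hogging).
Span PQ, ΣM about P with M_Q applied at Q: R_Q^{PQ}·5.1 = 402.9 + 637.7, so R_Q^{PQ} = 204 kN and R_P = 156.1 − 204 = -47.91 kN.

R_P = -47.91 kN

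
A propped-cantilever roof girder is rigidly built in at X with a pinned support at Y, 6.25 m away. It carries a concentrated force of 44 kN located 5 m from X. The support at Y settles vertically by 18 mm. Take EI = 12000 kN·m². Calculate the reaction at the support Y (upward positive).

Choose R_Y as the redundant. The primary structure is the cantilever fixed at X.
Free-end deflection of the primary structure under the applied loading (downward +):
  point load 44 at a = 5: Pa²(3L − a)/(6EI) = 2521/EI
Flexibility coefficient — unit upward force at Y: δ_{YY} = L³/(3EI) = 81.38/EI.
With EI = 12000 kN·m²: δ_0 = 0.21007 m and δ_{YY} = 0.006782 m/kN.
Compatibility — the beam at Y must follow the support down by 0.018 m: δ_0 − R_Y·δ_{YY} = 0.018, so R_Y = (0.21007 − 0.018)/0.006782 = 28.32 kN.

R_Y = 28.32 kN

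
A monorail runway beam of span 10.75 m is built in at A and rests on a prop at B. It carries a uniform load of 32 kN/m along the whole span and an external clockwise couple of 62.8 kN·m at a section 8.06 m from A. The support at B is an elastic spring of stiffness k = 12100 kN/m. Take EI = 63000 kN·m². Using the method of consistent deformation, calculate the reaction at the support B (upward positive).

Take the reaction at B as the redundant and release it; the primary structure is a cantilever fixed at A.
Downward deflection at the released point B due to the loads:
  UDL 32: wL⁴/(8EI) = 53419/EI
  clockwise couple 62.8 at a = 8.06: M₀a(2L − a)/(2EI) = 3401/EI
  δ_0 = 56820/EI
Tip deflection under a unit load at B: L³/(3EI) = 414.1/EI.
With EI = 63000 kN·m²: δ_0 = 0.90191 m and δ_{BB} = 0.006573 m/kN.
Compatibility — the spring shortens by R_B/k under the reaction it provides: δ_0 − R_B·δ_{BB} = R_B/k. With 1/k = 0.000083 m/kN, R_B = δ_0 / (δ_{BB} + 1/k) = 0.90191 / (0.006573 + 0.000083) = 135.5 kN.

R_B = 135.5 kN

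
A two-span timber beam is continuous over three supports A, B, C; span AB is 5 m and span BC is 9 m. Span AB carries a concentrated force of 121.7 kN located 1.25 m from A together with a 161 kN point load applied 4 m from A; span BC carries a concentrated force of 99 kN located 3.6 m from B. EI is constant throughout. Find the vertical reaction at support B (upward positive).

R_B = 273.6 kN

Release continuity at B by inserting a hinge; the redundant is the internal moment M_B. The primary structure is two simply-supported spans AB and BC.
Rotations at B on the released spans (each span's end-slope, ×1/EI):
  span AB: point load 121.7 at a = 1.25: Pab(L + a)/(6LEI) = 118.8/EI
  span AB: point load 161 at a = 4: Pab(L + a)/(6LEI) = 193.2/EI
  span BC: point load 99 at a = 3.6: Pab(L + b)/(6LEI) = 513.2/EI
  relative rotation θ_0 = (312 + 513.2)/EI = 825.3/EI
A unit hogging moment at B produces rotation L₁/(3EI) + L₂/(3EI) = 4.667/EI.
Slope continuity at B: θ_0 = M_B·4.667/EI, so M_B = 825.3/4.667 = 176.8 kN·m (hogging).
Span AB, ΣM about A with M_B applied at B: R_B^{AB}·5 = 796.1 + 176.8, so R_B^{AB} = 194.6 kN and R_A = 282.7 − 194.6 = 88.11 kN.
Span BC, ΣM about C: R_B^{BC}·9 = 534.6 + 176.8, so R_B^{BC} = 79.05 kN and R_C = 99 − 79.05 = 19.95 kN.
R_B = 194.6 + 79.05 = 273.6 kN.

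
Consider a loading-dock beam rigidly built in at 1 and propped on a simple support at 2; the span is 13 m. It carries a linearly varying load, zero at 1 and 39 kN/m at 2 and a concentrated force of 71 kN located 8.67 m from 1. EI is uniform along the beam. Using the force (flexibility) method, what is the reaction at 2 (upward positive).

R_2 = 176.3 kN

Release the roller at 2. Primary structure: cantilever fixed at 1.
Free-end deflection of the primary structure under the applied loading (downward +):
  triangular load, peak 39 at the free end: 11w₀L⁴/(120EI) = 102106/EI
  point load 71 at a = 8.67: Pa²(3L − a)/(6EI) = 26978/EI
  δ_0 = 129084/EI
Flexibility coefficient — unit upward force at 2: δ_{22} = L³/(3EI) = 732.3/EI.
Compatibility at 2: δ_0 − R_2·δ_{22} = 0, so R_2 = 129084/732.3 = 176.3 kN.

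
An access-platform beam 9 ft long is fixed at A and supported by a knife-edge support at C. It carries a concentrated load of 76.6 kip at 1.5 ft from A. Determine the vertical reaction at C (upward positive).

R_C = 3.014 kip

Choose R_C as the redundant. The primary structure is the cantilever fixed at A.
Deflection at C on the released cantilever, summing each load's contribution:
  point load 76.6 at a = 1.5: Pa²(3L − a)/(6EI) = 732.5/EI
Flexibility coefficient — unit upward force at C: δ_{CC} = L³/(3EI) = 243/EI.
Compatibility at C: δ_0 − R_C·δ_{CC} = 0, so R_C = 732.5/243 = 3.014 kip.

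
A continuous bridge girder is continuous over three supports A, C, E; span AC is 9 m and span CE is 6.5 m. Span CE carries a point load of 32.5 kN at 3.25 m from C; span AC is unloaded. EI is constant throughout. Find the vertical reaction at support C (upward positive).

R_C = 20.65 kN

Release continuity at C by inserting a hinge; the redundant is the internal moment M_C. The primary structure is two simply-supported spans AC and CE.
End slopes at the hinge C, treating each span as simply supported:
  span CE: point load 32.5 at a = 3.25: Pab(L + b)/(6LEI) = 85.82/EI
  relative rotation θ_0 = (0 + 85.82)/EI = 85.82/EI
A unit hogging moment at C produces rotation L₁/(3EI) + L₂/(3EI) = 5.167/EI.
Slope continuity at C: θ_0 = M_C·5.167/EI, so M_C = 85.82/5.167 = 16.61 kN·m (hogging).
Span AC, ΣM about A with M_C applied at C: R_C^{AC}·9 = 0 + 16.61, so R_C^{AC} = 1.846 kN and R_A = 0 − 1.846 = -1.846 kN.
Span CE, ΣM about E: R_C^{CE}·6.5 = 105.6 + 16.61, so R_C^{CE} = 18.81 kN and R_E = 32.5 − 18.81 = 13.69 kN.
R_C = 1.846 + 18.81 = 20.65 kN.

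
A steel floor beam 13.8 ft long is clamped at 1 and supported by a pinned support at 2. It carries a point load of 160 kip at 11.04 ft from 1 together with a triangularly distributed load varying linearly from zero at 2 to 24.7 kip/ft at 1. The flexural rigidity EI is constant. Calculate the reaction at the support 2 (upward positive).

Remove the prop at 2; the released (primary) structure is a cantilever built in at 1.
Deflection at 2 on the released cantilever, summing each load's contribution:
  point load 160 at a = 11.04: Pa²(3L − a)/(6EI) = 98675/EI
  triangular load, peak 24.7 at the fixed end: w₀L⁴/(30EI) = 29860/EI
  δ_0 = 128535/EI
Tip deflection under a unit load at 2: L³/(3EI) = 876/EI.
Compatibility at 2: δ_0 − R_2·δ_{22} = 0, so R_2 = 128535/876 = 146.7 kip.

R_2 = 146.7 kip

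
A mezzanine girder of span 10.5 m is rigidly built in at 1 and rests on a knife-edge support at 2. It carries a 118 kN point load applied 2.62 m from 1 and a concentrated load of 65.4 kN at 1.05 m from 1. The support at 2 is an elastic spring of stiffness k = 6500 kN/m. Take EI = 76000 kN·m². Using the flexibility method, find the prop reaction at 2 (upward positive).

R_2 = 10.73 kN

Release the roller at 2. Primary structure: cantilever fixed at 1.
Primary-structure tip deflection at 2 by superposition:
  point load 118 at a = 2.62: Pa²(3L − a)/(6EI) = 3899/EI
  point load 65.4 at a = 1.05: Pa²(3L − a)/(6EI) = 365.9/EI
  δ_0 = 4265/EI
Tip deflection under a unit load at 2: L³/(3EI) = 385.9/EI.
With EI = 76000 kN·m²: δ_0 = 0.056115 m and δ_{22} = 0.005077 m/kN.
Compatibility — the spring shortens by R_2/k under the reaction it provides: δ_0 − R_2·δ_{22} = R_2/k. With 1/k = 0.000154 m/kN, R_2 = δ_0 / (δ_{22} + 1/k) = 0.056115 / (0.005077 + 0.000154) = 10.73 kN.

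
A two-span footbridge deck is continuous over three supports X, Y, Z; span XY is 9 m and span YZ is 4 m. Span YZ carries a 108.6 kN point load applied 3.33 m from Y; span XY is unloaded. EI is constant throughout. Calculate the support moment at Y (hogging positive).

Insert a hinge at Y; M_Y is the redundant, and each span becomes simply supported.
Discontinuity in slope at Y on the released structure — sum the simple-span end rotations:
  span YZ: point load 108.6 at a = 3.33: Pab(L + b)/(6LEI) = 47.15/EI
  relative rotation θ_0 = (0 + 47.15)/EI = 47.15/EI
A unit hogging moment at Y produces rotation L₁/(3EI) + L₂/(3EI) = 4.333/EI.
Compatibility: M_Y·(L₁+L₂)/(3EI) = θ_0, giving M_Y = 10.88 kN·m (hogging).

M_Y = 10.88 kN·m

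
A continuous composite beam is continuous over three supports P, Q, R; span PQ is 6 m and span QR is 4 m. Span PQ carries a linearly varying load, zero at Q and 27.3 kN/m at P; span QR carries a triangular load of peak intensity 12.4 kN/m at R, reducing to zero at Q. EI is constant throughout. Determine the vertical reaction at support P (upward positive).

R_P = 48.1 kN

Insert a hinge at Q; M_Q is the redundant, and each span becomes simply supported.
Rotations at Q on the released spans (each span's end-slope, ×1/EI):
  span PQ: triangular load, peak 27.3: 7w₀L³/(360EI) = 114.7/EI
  span QR: triangular load, peak 12.4: 7w₀L³/(360EI) = 15.43/EI
  relative rotation θ_0 = (114.7 + 15.43)/EI = 130.1/EI
A unit hogging moment at Q produces rotation L₁/(3EI) + L₂/(3EI) = 3.333/EI.
Compatibility: M_Q·(L₁+L₂)/(3EI) = θ_0, giving M_Q = 39.03 kN·m (hogging).
Span PQ, ΣM about P with M_Q applied at Q: R_Q^{PQ}·6 = 163.8 + 39.03, so R_Q^{PQ} = 33.8 kN and R_P = 81.9 − 33.8 = 48.1 kN.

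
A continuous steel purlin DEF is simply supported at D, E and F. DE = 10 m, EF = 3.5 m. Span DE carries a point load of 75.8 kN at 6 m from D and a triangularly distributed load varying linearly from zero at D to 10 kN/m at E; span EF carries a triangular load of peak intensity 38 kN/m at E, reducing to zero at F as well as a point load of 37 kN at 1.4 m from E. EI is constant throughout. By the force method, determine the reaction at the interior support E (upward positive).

Insert a hinge at E; M_E is the redundant, and each span becomes simply supported.
Rotations at E on the released spans (each span's end-slope, ×1/EI):
  span DE: point load 75.8 at a = 6: Pab(L + a)/(6LEI) = 485.1/EI
  span DE: triangular load, peak 10: w₀L³/(45EI) = 222.2/EI
  span EF: triangular load, peak 38: w₀L³/(45EI) = 36.21/EI
  span EF: point load 37 at a = 1.4: Pab(L + b)/(6LEI) = 29.01/EI
  relative rotation θ_0 = (707.3 + 65.21)/EI = 772.6/EI
A unit hogging moment at E produces rotation L₁/(3EI) + L₂/(3EI) = 4.5/EI.
Compatibility: M_E·(L₁+L₂)/(3EI) = θ_0, giving M_E = 171.7 kN·m (hogging).
Span DE, ΣM about D with M_E applied at E: R_E^{DE}·10 = 788.1 + 171.7, so R_E^{DE} = 95.98 kN and R_D = 125.8 − 95.98 = 29.82 kN.
Span EF, ΣM about F: R_E^{EF}·3.5 = 232.9 + 171.7, so R_E^{EF} = 115.6 kN and R_F = 103.5 − 115.6 = -12.08 kN.
R_E = 95.98 + 115.6 = 211.6 kN.

R_E = 211.6 kN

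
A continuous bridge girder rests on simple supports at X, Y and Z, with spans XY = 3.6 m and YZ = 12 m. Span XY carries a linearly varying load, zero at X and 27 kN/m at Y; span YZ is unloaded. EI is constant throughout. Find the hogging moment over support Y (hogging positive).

M_Y = 5.383 kN·m

Take M_Y as the redundant. Released structure: two simple spans XY and YZ with a hinge at Y.
End slopes at the hinge Y, treating each span as simply supported:
  span XY: triangular load, peak 27: w₀L³/(45EI) = 27.99/EI
  relative rotation θ_0 = (27.99 + 0)/EI = 27.99/EI
A unit hogging moment at Y produces rotation L₁/(3EI) + L₂/(3EI) = 5.2/EI.
Slope continuity at Y: θ_0 = M_Y·5.2/EI, so M_Y = 27.99/5.2 = 5.383 kN·m (hogging).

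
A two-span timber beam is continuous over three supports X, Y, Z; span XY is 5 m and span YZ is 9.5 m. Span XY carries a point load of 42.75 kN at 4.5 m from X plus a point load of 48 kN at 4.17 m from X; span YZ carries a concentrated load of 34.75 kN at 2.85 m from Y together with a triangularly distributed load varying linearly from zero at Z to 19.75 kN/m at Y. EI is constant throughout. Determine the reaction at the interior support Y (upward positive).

R_Y = 206.1 kN

Release continuity at Y by inserting a hinge; the redundant is the internal moment M_Y. The primary structure is two simply-supported spans XY and YZ.
End slopes at the hinge Y, treating each span as simply supported:
  span XY: point load 42.75 at a = 4.5: Pab(L + a)/(6LEI) = 30.46/EI
  span XY: point load 48 at a = 4.17: Pab(L + a)/(6LEI) = 50.78/EI
  span YZ: point load 34.75 at a = 2.85: Pab(L + b)/(6LEI) = 186.6/EI
  span YZ: triangular load, peak 19.75: w₀L³/(45EI) = 376.3/EI
  relative rotation θ_0 = (81.24 + 562.9)/EI = 644.1/EI
A unit hogging moment at Y produces rotation L₁/(3EI) + L₂/(3EI) = 4.833/EI.
Compatibility: M_Y·(L₁+L₂)/(3EI) = θ_0, giving M_Y = 133.3 kN·m (hogging).
Span XY, ΣM about X with M_Y applied at Y: R_Y^{XY}·5 = 392.5 + 133.3, so R_Y^{XY} = 105.2 kN and R_X = 90.75 − 105.2 = -14.41 kN.
Span YZ, ΣM about Z: R_Y^{YZ}·9.5 = 825.2 + 133.3, so R_Y^{YZ} = 100.9 kN and R_Z = 128.6 − 100.9 = 27.67 kN.
R_Y = 105.2 + 100.9 = 206.1 kN.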